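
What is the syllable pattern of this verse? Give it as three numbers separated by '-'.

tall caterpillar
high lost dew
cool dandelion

Line 1: tall(1) + caterpillar(4) = 5
Line 2: high(1) + lost(1) + dew(1) = 3
Line 3: cool(1) + dandelion(4) = 5

5-3-5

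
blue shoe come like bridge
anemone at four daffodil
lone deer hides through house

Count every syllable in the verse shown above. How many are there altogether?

Line 1: blue (1), shoe (1), come (1), like (1), bridge (1) → 5
Line 2: anemone (4), at (1), four (1), daffodil (3) → 9
Line 3: lone (1), deer (1), hides (1), through (1), house (1) → 5
Total: 5 + 9 + 5 = 19

19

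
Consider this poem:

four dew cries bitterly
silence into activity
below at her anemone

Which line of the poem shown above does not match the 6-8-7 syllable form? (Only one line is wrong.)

Line 3

Line 1: "four dew cries bitterly": 1+1+1+3 = 6 ✓
Line 2: "silence into activity": 2+2+4 = 8 ✓
Line 3: "below at her anemone": 2+1+1+4 = 8 (expected 7)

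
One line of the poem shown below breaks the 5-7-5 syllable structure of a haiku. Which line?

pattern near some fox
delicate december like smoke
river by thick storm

The second line

Line 1: pattern(2) + near(1) + some(1) + fox(1) = 5 ✓
Line 2: delicate(3) + december(3) + like(1) + smoke(1) = 8 (expected 7)
Line 3: river(2) + by(1) + thick(1) + storm(1) = 5 ✓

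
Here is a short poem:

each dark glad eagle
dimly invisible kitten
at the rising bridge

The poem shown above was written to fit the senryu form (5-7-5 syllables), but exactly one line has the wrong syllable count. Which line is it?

Line 1: "each dark glad eagle": 1+1+1+2 = 5 ✓
Line 2: "dimly invisible kitten": 2+4+2 = 8 (expected 7)
Line 3: "at the rising bridge": 1+1+2+1 = 5 ✓

The second line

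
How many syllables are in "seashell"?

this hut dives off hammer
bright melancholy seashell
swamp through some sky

2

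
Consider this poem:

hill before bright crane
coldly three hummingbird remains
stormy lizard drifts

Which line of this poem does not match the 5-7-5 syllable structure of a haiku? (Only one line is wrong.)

Line 2

Line 1: hill (1), before (2), bright (1), crane (1) → 5 ✓
Line 2: coldly (2), three (1), hummingbird (3), remains (2) → 8 (expected 7)
Line 3: stormy (2), lizard (2), drifts (1) → 5 ✓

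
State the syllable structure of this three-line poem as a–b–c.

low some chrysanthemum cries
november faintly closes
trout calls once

Line 1: low(1) + some(1) + chrysanthemum(4) + cries(1) = 7
Line 2: november(3) + faintly(2) + closes(2) = 7
Line 3: trout(1) + calls(1) + once(1) = 3

7–7–3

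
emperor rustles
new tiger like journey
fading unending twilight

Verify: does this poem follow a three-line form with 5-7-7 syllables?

Line 1: emperor (3), rustles (2) → 5 ✓
Line 2: new (1), tiger (2), like (1), journey (2) → 6 (expected 7)
Line 3: fading (2), unending (3), twilight (2) → 7 ✓

No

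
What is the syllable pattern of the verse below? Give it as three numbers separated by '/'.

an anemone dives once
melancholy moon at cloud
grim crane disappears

7/7/5

Line 1: an(1) + anemone(4) + dives(1) + once(1) = 7
Line 2: melancholy(4) + moon(1) + at(1) + cloud(1) = 7
Line 3: grim(1) + crane(1) + disappears(3) = 5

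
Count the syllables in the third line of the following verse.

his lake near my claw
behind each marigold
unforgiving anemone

8

The third line: unforgiving (4), anemone (4) → 8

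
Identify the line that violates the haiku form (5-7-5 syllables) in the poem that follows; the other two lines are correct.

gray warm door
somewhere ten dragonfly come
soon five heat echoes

Line 1: gray (1), warm (1), door (1) → 3 (expected 5)
Line 2: somewhere (2), ten (1), dragonfly (3), come (1) → 7 ✓
Line 3: soon (1), five (1), heat (1), echoes (2) → 5 ✓

Line 1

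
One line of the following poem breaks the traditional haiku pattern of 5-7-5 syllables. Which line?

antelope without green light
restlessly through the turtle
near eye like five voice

Line 1

Line 1: antelope (3), without (2), green (1), light (1) → 7 (expected 5)
Line 2: restlessly (3), through (1), the (1), turtle (2) → 7 ✓
Line 3: near (1), eye (1), like (1), five (1), voice (1) → 5 ✓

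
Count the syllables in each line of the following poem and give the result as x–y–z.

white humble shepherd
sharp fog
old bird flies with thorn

Line 1: white (1), humble (2), shepherd (2) → 5
Line 2: sharp (1), fog (1) → 2
Line 3: old (1), bird (1), flies (1), with (1), thorn (1) → 5

5–2–5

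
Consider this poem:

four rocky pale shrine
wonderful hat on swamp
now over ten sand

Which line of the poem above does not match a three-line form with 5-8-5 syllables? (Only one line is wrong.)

Line 1: four (1), rocky (2), pale (1), shrine (1) → 5 ✓
Line 2: wonderful (3), hat (1), on (1), swamp (1) → 6 (expected 8)
Line 3: now (1), over (2), ten (1), sand (1) → 5 ✓

Line 2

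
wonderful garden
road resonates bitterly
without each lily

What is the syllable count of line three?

Line three: without(2) + each(1) + lily(2) = 5

5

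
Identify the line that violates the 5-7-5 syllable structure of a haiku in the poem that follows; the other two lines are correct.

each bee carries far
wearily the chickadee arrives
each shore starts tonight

Line 1: each(1) + bee(1) + carries(2) + far(1) = 5 ✓
Line 2: wearily(3) + the(1) + chickadee(3) + arrives(2) = 9 (expected 7)
Line 3: each(1) + shore(1) + starts(1) + tonight(2) = 5 ✓

Line 2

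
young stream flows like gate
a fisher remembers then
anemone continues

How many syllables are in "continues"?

"continues" has 3 syllables.

3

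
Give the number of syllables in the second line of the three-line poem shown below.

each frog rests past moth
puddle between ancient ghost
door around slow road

The second line: puddle(2) + between(2) + ancient(2) + ghost(1) = 7

7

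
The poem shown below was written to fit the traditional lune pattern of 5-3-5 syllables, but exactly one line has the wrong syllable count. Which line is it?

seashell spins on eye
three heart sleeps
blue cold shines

Line 1: seashell(2) + spins(1) + on(1) + eye(1) = 5 ✓
Line 2: three(1) + heart(1) + sleeps(1) = 3 ✓
Line 3: blue(1) + cold(1) + shines(1) = 3 (expected 5)

Line 3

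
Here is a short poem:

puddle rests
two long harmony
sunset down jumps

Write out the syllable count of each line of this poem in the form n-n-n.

Line 1: puddle (2), rests (1) → 3
Line 2: two (1), long (1), harmony (3) → 5
Line 3: sunset (2), down (1), jumps (1) → 4

3-5-4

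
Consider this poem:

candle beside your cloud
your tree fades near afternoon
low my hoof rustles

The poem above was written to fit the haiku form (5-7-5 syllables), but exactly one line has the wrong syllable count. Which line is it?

Line 1: candle(2) + beside(2) + your(1) + cloud(1) = 6 (expected 5)
Line 2: your(1) + tree(1) + fades(1) + near(1) + afternoon(3) = 7 ✓
Line 3: low(1) + my(1) + hoof(1) + rustles(2) = 5 ✓

The first line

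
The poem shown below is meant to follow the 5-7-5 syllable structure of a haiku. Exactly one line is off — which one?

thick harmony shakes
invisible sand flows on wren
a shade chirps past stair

Line 2

Line 1: thick(1) + harmony(3) + shakes(1) = 5 ✓
Line 2: invisible(4) + sand(1) + flows(1) + on(1) + wren(1) = 8 (expected 7)
Line 3: a(1) + shade(1) + chirps(1) + past(1) + stair(1) = 5 ✓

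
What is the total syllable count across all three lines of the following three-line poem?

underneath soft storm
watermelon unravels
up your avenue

Line 1: underneath(3) + soft(1) + storm(1) = 5
Line 2: watermelon(4) + unravels(3) = 7
Line 3: up(1) + your(1) + avenue(3) = 5
Total: 5 + 7 + 5 = 17

17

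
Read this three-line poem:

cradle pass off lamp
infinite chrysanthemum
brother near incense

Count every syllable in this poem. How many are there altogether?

Line 1: cradle(2) + pass(1) + off(1) + lamp(1) = 5
Line 2: infinite(3) + chrysanthemum(4) = 7
Line 3: brother(2) + near(1) + incense(2) = 5
Total: 5 + 7 + 5 = 17

17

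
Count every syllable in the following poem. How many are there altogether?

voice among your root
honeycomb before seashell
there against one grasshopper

19

Line 1: "voice among your root": 1+2+1+1 = 5
Line 2: "honeycomb before seashell": 3+2+2 = 7
Line 3: "there against one grasshopper": 1+2+1+3 = 7
Total: 5 + 7 + 7 = 19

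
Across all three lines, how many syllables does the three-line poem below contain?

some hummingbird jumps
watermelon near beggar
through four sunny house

Line 1: "some hummingbird jumps": 1+3+1 = 5
Line 2: "watermelon near beggar": 4+1+2 = 7
Line 3: "through four sunny house": 1+1+2+1 = 5
Total: 5 + 7 + 5 = 17

17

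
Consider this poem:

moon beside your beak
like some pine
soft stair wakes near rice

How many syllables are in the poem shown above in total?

Line 1: "moon beside your beak": 1+2+1+1 = 5
Line 2: "like some pine": 1+1+1 = 3
Line 3: "soft stair wakes near rice": 1+1+1+1+1 = 5
Total: 5 + 3 + 5 = 13

13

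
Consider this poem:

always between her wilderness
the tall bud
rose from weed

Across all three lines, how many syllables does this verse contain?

14

Line 1: always(2) + between(2) + her(1) + wilderness(3) = 8
Line 2: the(1) + tall(1) + bud(1) = 3
Line 3: rose(1) + from(1) + weed(1) = 3
Total: 8 + 3 + 3 = 14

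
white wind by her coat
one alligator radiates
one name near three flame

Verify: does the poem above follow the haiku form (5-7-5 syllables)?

No

Line 1: white(1) + wind(1) + by(1) + her(1) + coat(1) = 5 ✓
Line 2: one(1) + alligator(4) + radiates(3) = 8 (expected 7)
Line 3: one(1) + name(1) + near(1) + three(1) + flame(1) = 5 ✓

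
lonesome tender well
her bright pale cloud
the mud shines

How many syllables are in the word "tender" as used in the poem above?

2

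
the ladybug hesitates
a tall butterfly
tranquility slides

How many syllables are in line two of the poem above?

5

Line two: a(1) + tall(1) + butterfly(3) = 5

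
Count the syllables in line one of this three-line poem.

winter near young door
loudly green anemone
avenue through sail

Line one: "winter near young door": 2+1+1+1 = 5

5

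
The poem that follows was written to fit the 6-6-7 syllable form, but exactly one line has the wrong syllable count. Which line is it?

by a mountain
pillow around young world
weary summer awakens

Line 1: by (1), a (1), mountain (2) → 4 (expected 6)
Line 2: pillow (2), around (2), young (1), world (1) → 6 ✓
Line 3: weary (2), summer (2), awakens (3) → 7 ✓

The first line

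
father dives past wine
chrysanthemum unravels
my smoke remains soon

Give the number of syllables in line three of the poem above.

Line three: "my smoke remains soon": 1+1+2+1 = 5

5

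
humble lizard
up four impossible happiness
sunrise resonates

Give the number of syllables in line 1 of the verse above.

4

Line 1: "humble lizard": 2+2 = 4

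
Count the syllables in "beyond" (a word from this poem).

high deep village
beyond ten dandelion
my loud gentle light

2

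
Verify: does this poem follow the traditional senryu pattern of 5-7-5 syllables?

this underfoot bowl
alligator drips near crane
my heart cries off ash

Yes

Line 1: this(1) + underfoot(3) + bowl(1) = 5 ✓
Line 2: alligator(4) + drips(1) + near(1) + crane(1) = 7 ✓
Line 3: my(1) + heart(1) + cries(1) + off(1) + ash(1) = 5 ✓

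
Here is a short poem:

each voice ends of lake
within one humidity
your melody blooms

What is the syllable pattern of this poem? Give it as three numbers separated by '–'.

Line 1: "each voice ends of lake": 1+1+1+1+1 = 5
Line 2: "within one humidity": 2+1+4 = 7
Line 3: "your melody blooms": 1+3+1 = 5

5–7–5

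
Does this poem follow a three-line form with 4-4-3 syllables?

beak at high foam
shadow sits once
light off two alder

No

Line 1: beak(1) + at(1) + high(1) + foam(1) = 4 ✓
Line 2: shadow(2) + sits(1) + once(1) = 4 ✓
Line 3: light(1) + off(1) + two(1) + alder(2) = 5 (expected 3)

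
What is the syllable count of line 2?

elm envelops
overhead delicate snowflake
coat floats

Line 2: "overhead delicate snowflake": 3+3+2 = 8

8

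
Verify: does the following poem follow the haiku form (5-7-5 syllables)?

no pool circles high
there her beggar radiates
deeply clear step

Line 1: "no pool circles high": 1+1+2+1 = 5 ✓
Line 2: "there her beggar radiates": 1+1+2+3 = 7 ✓
Line 3: "deeply clear step": 2+1+1 = 4 (expected 5)

No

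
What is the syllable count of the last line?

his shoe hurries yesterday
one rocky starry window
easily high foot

The last line: "easily high foot": 3+1+1 = 5

5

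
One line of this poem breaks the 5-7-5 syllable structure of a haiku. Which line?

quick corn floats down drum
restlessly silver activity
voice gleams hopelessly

Line 1: quick (1), corn (1), floats (1), down (1), drum (1) → 5 ✓
Line 2: restlessly (3), silver (2), activity (4) → 9 (expected 7)
Line 3: voice (1), gleams (1), hopelessly (3) → 5 ✓

The second line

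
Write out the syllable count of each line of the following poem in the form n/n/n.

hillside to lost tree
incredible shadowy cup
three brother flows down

5/8/5

Line 1: hillside (2), to (1), lost (1), tree (1) → 5
Line 2: incredible (4), shadowy (3), cup (1) → 8
Line 3: three (1), brother (2), flows (1), down (1) → 5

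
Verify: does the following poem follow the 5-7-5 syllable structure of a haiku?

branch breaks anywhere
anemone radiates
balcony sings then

Line 1: "branch breaks anywhere": 1+1+3 = 5 ✓
Line 2: "anemone radiates": 4+3 = 7 ✓
Line 3: "balcony sings then": 3+1+1 = 5 ✓

Yes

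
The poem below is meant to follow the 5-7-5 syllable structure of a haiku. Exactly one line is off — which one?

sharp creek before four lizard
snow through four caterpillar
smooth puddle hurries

The first line

Line 1: sharp(1) + creek(1) + before(2) + four(1) + lizard(2) = 7 (expected 5)
Line 2: snow(1) + through(1) + four(1) + caterpillar(4) = 7 ✓
Line 3: smooth(1) + puddle(2) + hurries(2) = 5 ✓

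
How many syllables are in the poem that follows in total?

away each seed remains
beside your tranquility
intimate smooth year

18

Line 1: away (2), each (1), seed (1), remains (2) → 6
Line 2: beside (2), your (1), tranquility (4) → 7
Line 3: intimate (3), smooth (1), year (1) → 5
Total: 6 + 7 + 5 = 18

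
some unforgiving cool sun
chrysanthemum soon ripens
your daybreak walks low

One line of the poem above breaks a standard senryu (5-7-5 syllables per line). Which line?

The first line

Line 1: some (1), unforgiving (4), cool (1), sun (1) → 7 (expected 5)
Line 2: chrysanthemum (4), soon (1), ripens (2) → 7 ✓
Line 3: your (1), daybreak (2), walks (1), low (1) → 5 ✓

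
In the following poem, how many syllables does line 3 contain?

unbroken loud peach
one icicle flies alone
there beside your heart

Line 3: "there beside your heart": 1+2+1+1 = 5

5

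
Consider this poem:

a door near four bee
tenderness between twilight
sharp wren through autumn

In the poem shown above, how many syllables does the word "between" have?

"between" has 2 syllables.

2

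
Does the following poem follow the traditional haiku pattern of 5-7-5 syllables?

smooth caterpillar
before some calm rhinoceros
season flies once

No

Line 1: "smooth caterpillar": 1+4 = 5 ✓
Line 2: "before some calm rhinoceros": 2+1+1+4 = 8 (expected 7)
Line 3: "season flies once": 2+1+1 = 4 (expected 5)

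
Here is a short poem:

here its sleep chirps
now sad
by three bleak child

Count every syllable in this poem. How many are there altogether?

10

Line 1: "here its sleep chirps": 1+1+1+1 = 4
Line 2: "now sad": 1+1 = 2
Line 3: "by three bleak child": 1+1+1+1 = 4
Total: 4 + 2 + 4 = 10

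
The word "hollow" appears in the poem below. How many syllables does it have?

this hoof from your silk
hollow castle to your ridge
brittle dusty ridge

"hollow" has 2 syllables.

2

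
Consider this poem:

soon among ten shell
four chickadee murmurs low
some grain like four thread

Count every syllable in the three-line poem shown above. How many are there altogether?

Line 1: "soon among ten shell": 1+2+1+1 = 5
Line 2: "four chickadee murmurs low": 1+3+2+1 = 7
Line 3: "some grain like four thread": 1+1+1+1+1 = 5
Total: 5 + 7 + 5 = 17

17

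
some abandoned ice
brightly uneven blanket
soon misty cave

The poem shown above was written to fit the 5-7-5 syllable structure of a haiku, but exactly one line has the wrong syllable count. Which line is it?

Line 1: some (1), abandoned (3), ice (1) → 5 ✓
Line 2: brightly (2), uneven (3), blanket (2) → 7 ✓
Line 3: soon (1), misty (2), cave (1) → 4 (expected 5)

Line 3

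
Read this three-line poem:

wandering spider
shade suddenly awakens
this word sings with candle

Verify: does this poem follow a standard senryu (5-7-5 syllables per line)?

No

Line 1: "wandering spider": 3+2 = 5 ✓
Line 2: "shade suddenly awakens": 1+3+3 = 7 ✓
Line 3: "this word sings with candle": 1+1+1+1+2 = 6 (expected 5)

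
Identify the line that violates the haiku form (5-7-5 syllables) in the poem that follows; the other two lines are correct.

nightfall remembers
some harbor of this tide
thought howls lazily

Line 2

Line 1: "nightfall remembers": 2+3 = 5 ✓
Line 2: "some harbor of this tide": 1+2+1+1+1 = 6 (expected 7)
Line 3: "thought howls lazily": 1+1+3 = 5 ✓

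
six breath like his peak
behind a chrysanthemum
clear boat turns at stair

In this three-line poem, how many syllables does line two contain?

Line two: behind(2) + a(1) + chrysanthemum(4) = 7

7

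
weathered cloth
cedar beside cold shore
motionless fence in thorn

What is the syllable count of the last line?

6

The last line: motionless(3) + fence(1) + in(1) + thorn(1) = 6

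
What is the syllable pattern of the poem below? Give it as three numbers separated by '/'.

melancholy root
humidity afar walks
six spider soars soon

5/7/5

Line 1: melancholy(4) + root(1) = 5
Line 2: humidity(4) + afar(2) + walks(1) = 7
Line 3: six(1) + spider(2) + soars(1) + soon(1) = 5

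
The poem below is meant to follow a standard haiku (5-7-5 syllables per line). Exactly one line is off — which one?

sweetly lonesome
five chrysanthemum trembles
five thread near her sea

The first line

Line 1: "sweetly lonesome": 2+2 = 4 (expected 5)
Line 2: "five chrysanthemum trembles": 1+4+2 = 7 ✓
Line 3: "five thread near her sea": 1+1+1+1+1 = 5 ✓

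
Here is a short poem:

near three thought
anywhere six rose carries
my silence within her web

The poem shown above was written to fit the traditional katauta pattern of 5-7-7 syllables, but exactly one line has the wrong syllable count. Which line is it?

Line 1

Line 1: near (1), three (1), thought (1) → 3 (expected 5)
Line 2: anywhere (3), six (1), rose (1), carries (2) → 7 ✓
Line 3: my (1), silence (2), within (2), her (1), web (1) → 7 ✓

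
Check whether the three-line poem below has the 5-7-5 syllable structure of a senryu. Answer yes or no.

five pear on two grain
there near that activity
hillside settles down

Yes

Line 1: five(1) + pear(1) + on(1) + two(1) + grain(1) = 5 ✓
Line 2: there(1) + near(1) + that(1) + activity(4) = 7 ✓
Line 3: hillside(2) + settles(2) + down(1) = 5 ✓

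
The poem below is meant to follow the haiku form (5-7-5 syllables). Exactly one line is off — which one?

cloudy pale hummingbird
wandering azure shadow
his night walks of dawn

The first line

Line 1: cloudy (2), pale (1), hummingbird (3) → 6 (expected 5)
Line 2: wandering (3), azure (2), shadow (2) → 7 ✓
Line 3: his (1), night (1), walks (1), of (1), dawn (1) → 5 ✓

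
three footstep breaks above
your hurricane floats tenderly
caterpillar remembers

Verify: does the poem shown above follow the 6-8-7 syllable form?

Line 1: "three footstep breaks above": 1+2+1+2 = 6 ✓
Line 2: "your hurricane floats tenderly": 1+3+1+3 = 8 ✓
Line 3: "caterpillar remembers": 4+3 = 7 ✓

Yes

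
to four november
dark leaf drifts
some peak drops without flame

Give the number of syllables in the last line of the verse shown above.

The last line: some(1) + peak(1) + drops(1) + without(2) + flame(1) = 6

6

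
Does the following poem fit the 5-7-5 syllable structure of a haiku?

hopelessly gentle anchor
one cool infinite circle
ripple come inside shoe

Line 1: "hopelessly gentle anchor": 3+2+2 = 7 (expected 5)
Line 2: "one cool infinite circle": 1+1+3+2 = 7 ✓
Line 3: "ripple come inside shoe": 2+1+2+1 = 6 (expected 5)

No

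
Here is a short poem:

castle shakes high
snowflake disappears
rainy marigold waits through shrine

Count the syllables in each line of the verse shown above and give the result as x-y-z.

4-5-8

Line 1: castle(2) + shakes(1) + high(1) = 4
Line 2: snowflake(2) + disappears(3) = 5
Line 3: rainy(2) + marigold(3) + waits(1) + through(1) + shrine(1) = 8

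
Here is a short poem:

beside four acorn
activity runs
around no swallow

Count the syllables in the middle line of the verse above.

The middle line: activity(4) + runs(1) = 5

5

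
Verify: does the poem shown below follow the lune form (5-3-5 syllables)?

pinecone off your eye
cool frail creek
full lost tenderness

Line 1: "pinecone off your eye": 2+1+1+1 = 5 ✓
Line 2: "cool frail creek": 1+1+1 = 3 ✓
Line 3: "full lost tenderness": 1+1+3 = 5 ✓

Yes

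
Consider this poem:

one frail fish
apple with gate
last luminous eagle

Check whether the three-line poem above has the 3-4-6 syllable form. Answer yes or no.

Yes

Line 1: "one frail fish": 1+1+1 = 3 ✓
Line 2: "apple with gate": 2+1+1 = 4 ✓
Line 3: "last luminous eagle": 1+3+2 = 6 ✓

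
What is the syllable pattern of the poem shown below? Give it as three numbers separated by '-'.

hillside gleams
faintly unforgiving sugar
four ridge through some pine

3-8-5

Line 1: hillside(2) + gleams(1) = 3
Line 2: faintly(2) + unforgiving(4) + sugar(2) = 8
Line 3: four(1) + ridge(1) + through(1) + some(1) + pine(1) = 5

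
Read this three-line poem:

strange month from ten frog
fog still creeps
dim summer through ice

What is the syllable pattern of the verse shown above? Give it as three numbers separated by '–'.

Line 1: "strange month from ten frog": 1+1+1+1+1 = 5
Line 2: "fog still creeps": 1+1+1 = 3
Line 3: "dim summer through ice": 1+2+1+1 = 5

5–3–5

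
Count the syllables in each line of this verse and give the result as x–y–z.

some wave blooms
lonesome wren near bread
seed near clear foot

Line 1: some (1), wave (1), blooms (1) → 3
Line 2: lonesome (2), wren (1), near (1), bread (1) → 5
Line 3: seed (1), near (1), clear (1), foot (1) → 4

3–5–4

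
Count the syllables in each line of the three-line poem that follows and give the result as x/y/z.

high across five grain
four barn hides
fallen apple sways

5/3/5

Line 1: high (1), across (2), five (1), grain (1) → 5
Line 2: four (1), barn (1), hides (1) → 3
Line 3: fallen (2), apple (2), sways (1) → 5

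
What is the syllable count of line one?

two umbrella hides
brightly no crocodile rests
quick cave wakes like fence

Line one: two(1) + umbrella(3) + hides(1) = 5

5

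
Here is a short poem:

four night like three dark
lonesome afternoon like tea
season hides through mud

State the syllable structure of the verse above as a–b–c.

5–7–5

Line 1: "four night like three dark": 1+1+1+1+1 = 5
Line 2: "lonesome afternoon like tea": 2+3+1+1 = 7
Line 3: "season hides through mud": 2+1+1+1 = 5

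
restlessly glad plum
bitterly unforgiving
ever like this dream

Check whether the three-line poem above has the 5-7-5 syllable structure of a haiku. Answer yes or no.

Yes

Line 1: restlessly(3) + glad(1) + plum(1) = 5 ✓
Line 2: bitterly(3) + unforgiving(4) = 7 ✓
Line 3: ever(2) + like(1) + this(1) + dream(1) = 5 ✓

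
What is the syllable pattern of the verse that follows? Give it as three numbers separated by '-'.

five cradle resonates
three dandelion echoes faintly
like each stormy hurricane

6-9-7

Line 1: five(1) + cradle(2) + resonates(3) = 6
Line 2: three(1) + dandelion(4) + echoes(2) + faintly(2) = 9
Line 3: like(1) + each(1) + stormy(2) + hurricane(3) = 7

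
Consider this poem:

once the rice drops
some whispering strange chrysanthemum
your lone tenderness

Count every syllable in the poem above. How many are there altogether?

Line 1: once(1) + the(1) + rice(1) + drops(1) = 4
Line 2: some(1) + whispering(3) + strange(1) + chrysanthemum(4) = 9
Line 3: your(1) + lone(1) + tenderness(3) = 5
Total: 4 + 9 + 5 = 18

18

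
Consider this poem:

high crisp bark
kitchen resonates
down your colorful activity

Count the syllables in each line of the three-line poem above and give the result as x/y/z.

3/5/9

Line 1: high(1) + crisp(1) + bark(1) = 3
Line 2: kitchen(2) + resonates(3) = 5
Line 3: down(1) + your(1) + colorful(3) + activity(4) = 9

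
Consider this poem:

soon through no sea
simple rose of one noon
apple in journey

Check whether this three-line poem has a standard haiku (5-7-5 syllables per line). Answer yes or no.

Line 1: soon (1), through (1), no (1), sea (1) → 4 (expected 5)
Line 2: simple (2), rose (1), of (1), one (1), noon (1) → 6 (expected 7)
Line 3: apple (2), in (1), journey (2) → 5 ✓

No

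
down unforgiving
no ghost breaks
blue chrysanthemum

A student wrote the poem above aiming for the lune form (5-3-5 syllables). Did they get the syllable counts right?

Yes

Line 1: down (1), unforgiving (4) → 5 ✓
Line 2: no (1), ghost (1), breaks (1) → 3 ✓
Line 3: blue (1), chrysanthemum (4) → 5 ✓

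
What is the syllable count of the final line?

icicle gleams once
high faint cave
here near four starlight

5

The final line: here (1), near (1), four (1), starlight (2) → 5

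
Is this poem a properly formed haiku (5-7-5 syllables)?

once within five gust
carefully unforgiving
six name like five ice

Yes

Line 1: once (1), within (2), five (1), gust (1) → 5 ✓
Line 2: carefully (3), unforgiving (4) → 7 ✓
Line 3: six (1), name (1), like (1), five (1), ice (1) → 5 ✓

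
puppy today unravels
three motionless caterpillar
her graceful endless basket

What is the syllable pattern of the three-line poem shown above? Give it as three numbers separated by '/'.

7/8/7

Line 1: puppy(2) + today(2) + unravels(3) = 7
Line 2: three(1) + motionless(3) + caterpillar(4) = 8
Line 3: her(1) + graceful(2) + endless(2) + basket(2) = 7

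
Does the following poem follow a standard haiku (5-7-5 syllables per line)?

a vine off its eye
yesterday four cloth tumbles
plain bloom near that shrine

Yes

Line 1: "a vine off its eye": 1+1+1+1+1 = 5 ✓
Line 2: "yesterday four cloth tumbles": 3+1+1+2 = 7 ✓
Line 3: "plain bloom near that shrine": 1+1+1+1+1 = 5 ✓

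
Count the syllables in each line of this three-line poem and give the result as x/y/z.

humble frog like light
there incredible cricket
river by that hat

Line 1: humble(2) + frog(1) + like(1) + light(1) = 5
Line 2: there(1) + incredible(4) + cricket(2) = 7
Line 3: river(2) + by(1) + that(1) + hat(1) = 5

5/7/5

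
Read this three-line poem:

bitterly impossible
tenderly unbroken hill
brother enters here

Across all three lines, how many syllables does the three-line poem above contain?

Line 1: bitterly(3) + impossible(4) = 7
Line 2: tenderly(3) + unbroken(3) + hill(1) = 7
Line 3: brother(2) + enters(2) + here(1) = 5
Total: 7 + 7 + 5 = 19

19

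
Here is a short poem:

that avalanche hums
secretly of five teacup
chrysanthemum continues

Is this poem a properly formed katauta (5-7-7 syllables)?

Line 1: that (1), avalanche (3), hums (1) → 5 ✓
Line 2: secretly (3), of (1), five (1), teacup (2) → 7 ✓
Line 3: chrysanthemum (4), continues (3) → 7 ✓

Yes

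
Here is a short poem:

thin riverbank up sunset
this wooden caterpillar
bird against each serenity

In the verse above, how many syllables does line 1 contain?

Line 1: thin (1), riverbank (3), up (1), sunset (2) → 7

7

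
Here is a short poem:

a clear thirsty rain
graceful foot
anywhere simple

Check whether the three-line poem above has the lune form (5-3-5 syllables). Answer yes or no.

Yes

Line 1: a (1), clear (1), thirsty (2), rain (1) → 5 ✓
Line 2: graceful (2), foot (1) → 3 ✓
Line 3: anywhere (3), simple (2) → 5 ✓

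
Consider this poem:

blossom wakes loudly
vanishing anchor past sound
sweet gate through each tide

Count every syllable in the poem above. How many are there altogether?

17

Line 1: blossom (2), wakes (1), loudly (2) → 5
Line 2: vanishing (3), anchor (2), past (1), sound (1) → 7
Line 3: sweet (1), gate (1), through (1), each (1), tide (1) → 5
Total: 5 + 7 + 5 = 17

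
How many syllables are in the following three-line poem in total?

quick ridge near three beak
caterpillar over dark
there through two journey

Line 1: quick(1) + ridge(1) + near(1) + three(1) + beak(1) = 5
Line 2: caterpillar(4) + over(2) + dark(1) = 7
Line 3: there(1) + through(1) + two(1) + journey(2) = 5
Total: 5 + 7 + 5 = 17

17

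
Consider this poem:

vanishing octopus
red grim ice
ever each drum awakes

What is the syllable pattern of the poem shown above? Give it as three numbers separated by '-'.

6-3-6

Line 1: vanishing(3) + octopus(3) = 6
Line 2: red(1) + grim(1) + ice(1) = 3
Line 3: ever(2) + each(1) + drum(1) + awakes(2) = 6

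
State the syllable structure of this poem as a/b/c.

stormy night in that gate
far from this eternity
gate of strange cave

Line 1: "stormy night in that gate": 2+1+1+1+1 = 6
Line 2: "far from this eternity": 1+1+1+4 = 7
Line 3: "gate of strange cave": 1+1+1+1 = 4

6/7/4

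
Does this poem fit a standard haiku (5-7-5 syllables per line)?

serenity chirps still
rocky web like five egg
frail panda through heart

No

Line 1: serenity (4), chirps (1), still (1) → 6 (expected 5)
Line 2: rocky (2), web (1), like (1), five (1), egg (1) → 6 (expected 7)
Line 3: frail (1), panda (2), through (1), heart (1) → 5 ✓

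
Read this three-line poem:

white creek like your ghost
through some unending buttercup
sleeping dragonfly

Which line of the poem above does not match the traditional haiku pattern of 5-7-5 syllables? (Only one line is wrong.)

Line 2

Line 1: white (1), creek (1), like (1), your (1), ghost (1) → 5 ✓
Line 2: through (1), some (1), unending (3), buttercup (3) → 8 (expected 7)
Line 3: sleeping (2), dragonfly (3) → 5 ✓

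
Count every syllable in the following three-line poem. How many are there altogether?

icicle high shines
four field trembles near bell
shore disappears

15

Line 1: "icicle high shines": 3+1+1 = 5
Line 2: "four field trembles near bell": 1+1+2+1+1 = 6
Line 3: "shore disappears": 1+3 = 4
Total: 5 + 6 + 4 = 15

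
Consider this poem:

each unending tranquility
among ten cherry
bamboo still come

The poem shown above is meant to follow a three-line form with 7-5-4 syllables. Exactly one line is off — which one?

Line 1: "each unending tranquility": 1+3+4 = 8 (expected 7)
Line 2: "among ten cherry": 2+1+2 = 5 ✓
Line 3: "bamboo still come": 2+1+1 = 4 ✓

The first line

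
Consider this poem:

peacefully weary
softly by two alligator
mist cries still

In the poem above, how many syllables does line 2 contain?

8

Line 2: softly(2) + by(1) + two(1) + alligator(4) = 8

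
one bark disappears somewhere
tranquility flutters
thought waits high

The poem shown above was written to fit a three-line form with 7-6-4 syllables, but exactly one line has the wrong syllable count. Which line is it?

Line 1: "one bark disappears somewhere": 1+1+3+2 = 7 ✓
Line 2: "tranquility flutters": 4+2 = 6 ✓
Line 3: "thought waits high": 1+1+1 = 3 (expected 4)

Line 3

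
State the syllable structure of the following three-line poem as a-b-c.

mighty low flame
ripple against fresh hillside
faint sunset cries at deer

Line 1: mighty(2) + low(1) + flame(1) = 4
Line 2: ripple(2) + against(2) + fresh(1) + hillside(2) = 7
Line 3: faint(1) + sunset(2) + cries(1) + at(1) + deer(1) = 6

4-7-6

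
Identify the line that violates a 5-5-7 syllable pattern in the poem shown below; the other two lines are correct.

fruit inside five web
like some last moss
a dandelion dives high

The second line

Line 1: "fruit inside five web": 1+2+1+1 = 5 ✓
Line 2: "like some last moss": 1+1+1+1 = 4 (expected 5)
Line 3: "a dandelion dives high": 1+4+1+1 = 7 ✓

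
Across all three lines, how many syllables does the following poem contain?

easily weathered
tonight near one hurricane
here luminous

16

Line 1: easily (3), weathered (2) → 5
Line 2: tonight (2), near (1), one (1), hurricane (3) → 7
Line 3: here (1), luminous (3) → 4
Total: 5 + 7 + 4 = 16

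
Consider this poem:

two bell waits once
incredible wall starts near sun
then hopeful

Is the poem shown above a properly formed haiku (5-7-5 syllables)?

Line 1: "two bell waits once": 1+1+1+1 = 4 (expected 5)
Line 2: "incredible wall starts near sun": 4+1+1+1+1 = 8 (expected 7)
Line 3: "then hopeful": 1+2 = 3 (expected 5)

No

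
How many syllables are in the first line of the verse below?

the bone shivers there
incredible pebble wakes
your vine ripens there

The first line: the(1) + bone(1) + shivers(2) + there(1) = 5

5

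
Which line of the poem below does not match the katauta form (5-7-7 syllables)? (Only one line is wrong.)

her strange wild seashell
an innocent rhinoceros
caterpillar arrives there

Line 1: her (1), strange (1), wild (1), seashell (2) → 5 ✓
Line 2: an (1), innocent (3), rhinoceros (4) → 8 (expected 7)
Line 3: caterpillar (4), arrives (2), there (1) → 7 ✓

The second line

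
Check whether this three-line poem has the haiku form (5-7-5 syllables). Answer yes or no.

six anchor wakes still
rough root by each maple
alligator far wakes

No

Line 1: six (1), anchor (2), wakes (1), still (1) → 5 ✓
Line 2: rough (1), root (1), by (1), each (1), maple (2) → 6 (expected 7)
Line 3: alligator (4), far (1), wakes (1) → 6 (expected 5)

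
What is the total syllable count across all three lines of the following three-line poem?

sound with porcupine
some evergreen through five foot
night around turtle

Line 1: sound(1) + with(1) + porcupine(3) = 5
Line 2: some(1) + evergreen(3) + through(1) + five(1) + foot(1) = 7
Line 3: night(1) + around(2) + turtle(2) = 5
Total: 5 + 7 + 5 = 17

17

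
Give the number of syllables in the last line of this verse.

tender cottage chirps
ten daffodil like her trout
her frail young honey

The last line: "her frail young honey": 1+1+1+2 = 5

5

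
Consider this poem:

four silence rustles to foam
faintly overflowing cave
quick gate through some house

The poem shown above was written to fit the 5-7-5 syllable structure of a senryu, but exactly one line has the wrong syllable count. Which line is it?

Line 1: four(1) + silence(2) + rustles(2) + to(1) + foam(1) = 7 (expected 5)
Line 2: faintly(2) + overflowing(4) + cave(1) = 7 ✓
Line 3: quick(1) + gate(1) + through(1) + some(1) + house(1) = 5 ✓

The first line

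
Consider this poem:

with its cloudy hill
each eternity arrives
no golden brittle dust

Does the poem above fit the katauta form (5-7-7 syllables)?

Line 1: with(1) + its(1) + cloudy(2) + hill(1) = 5 ✓
Line 2: each(1) + eternity(4) + arrives(2) = 7 ✓
Line 3: no(1) + golden(2) + brittle(2) + dust(1) = 6 (expected 7)

No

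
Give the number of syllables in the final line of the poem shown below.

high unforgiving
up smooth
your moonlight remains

The final line: your (1), moonlight (2), remains (2) → 5

5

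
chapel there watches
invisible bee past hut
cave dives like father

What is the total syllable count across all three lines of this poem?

Line 1: "chapel there watches": 2+1+2 = 5
Line 2: "invisible bee past hut": 4+1+1+1 = 7
Line 3: "cave dives like father": 1+1+1+2 = 5
Total: 5 + 7 + 5 = 17

17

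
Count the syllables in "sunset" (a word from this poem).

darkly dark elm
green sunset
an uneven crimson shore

2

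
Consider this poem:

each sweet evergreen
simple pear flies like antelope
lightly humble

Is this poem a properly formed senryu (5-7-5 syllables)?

No

Line 1: each (1), sweet (1), evergreen (3) → 5 ✓
Line 2: simple (2), pear (1), flies (1), like (1), antelope (3) → 8 (expected 7)
Line 3: lightly (2), humble (2) → 4 (expected 5)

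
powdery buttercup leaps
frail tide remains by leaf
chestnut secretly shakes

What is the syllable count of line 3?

Line 3: chestnut (2), secretly (3), shakes (1) → 6

6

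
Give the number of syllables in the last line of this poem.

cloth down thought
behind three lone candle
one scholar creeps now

5

The last line: one(1) + scholar(2) + creeps(1) + now(1) = 5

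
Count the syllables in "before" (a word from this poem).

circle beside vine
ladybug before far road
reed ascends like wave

2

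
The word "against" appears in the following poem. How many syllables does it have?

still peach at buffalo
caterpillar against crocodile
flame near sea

"against" has 2 syllables.

2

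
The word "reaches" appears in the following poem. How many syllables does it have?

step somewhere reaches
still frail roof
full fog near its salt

2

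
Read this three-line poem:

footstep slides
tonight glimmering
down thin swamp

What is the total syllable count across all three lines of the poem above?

11

Line 1: "footstep slides": 2+1 = 3
Line 2: "tonight glimmering": 2+3 = 5
Line 3: "down thin swamp": 1+1+1 = 3
Total: 3 + 5 + 3 = 11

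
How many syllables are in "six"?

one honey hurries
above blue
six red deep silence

"six" has 1 syllable.

1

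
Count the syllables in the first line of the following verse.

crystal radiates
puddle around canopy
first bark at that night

The first line: "crystal radiates": 2+3 = 5

5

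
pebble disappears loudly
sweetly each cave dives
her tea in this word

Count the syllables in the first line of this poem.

The first line: pebble(2) + disappears(3) + loudly(2) = 7

7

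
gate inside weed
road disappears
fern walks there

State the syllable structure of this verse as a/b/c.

4/4/3

Line 1: "gate inside weed": 1+2+1 = 4
Line 2: "road disappears": 1+3 = 4
Line 3: "fern walks there": 1+1+1 = 3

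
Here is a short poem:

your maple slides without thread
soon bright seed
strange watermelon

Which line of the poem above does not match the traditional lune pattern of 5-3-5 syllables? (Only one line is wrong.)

Line 1

Line 1: your(1) + maple(2) + slides(1) + without(2) + thread(1) = 7 (expected 5)
Line 2: soon(1) + bright(1) + seed(1) = 3 ✓
Line 3: strange(1) + watermelon(4) = 5 ✓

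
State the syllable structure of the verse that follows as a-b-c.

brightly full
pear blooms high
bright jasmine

3-3-3

Line 1: "brightly full": 2+1 = 3
Line 2: "pear blooms high": 1+1+1 = 3
Line 3: "bright jasmine": 1+2 = 3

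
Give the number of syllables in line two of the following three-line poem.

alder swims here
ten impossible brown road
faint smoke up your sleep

Line two: ten (1), impossible (4), brown (1), road (1) → 7

7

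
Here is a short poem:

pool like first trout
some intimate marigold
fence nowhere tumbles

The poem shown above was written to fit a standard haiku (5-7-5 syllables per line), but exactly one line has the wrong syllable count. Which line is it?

Line 1: pool (1), like (1), first (1), trout (1) → 4 (expected 5)
Line 2: some (1), intimate (3), marigold (3) → 7 ✓
Line 3: fence (1), nowhere (2), tumbles (2) → 5 ✓

Line 1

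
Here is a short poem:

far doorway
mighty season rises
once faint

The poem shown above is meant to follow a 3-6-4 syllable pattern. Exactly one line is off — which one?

Line 1: far(1) + doorway(2) = 3 ✓
Line 2: mighty(2) + season(2) + rises(2) = 6 ✓
Line 3: once(1) + faint(1) = 2 (expected 4)

Line 3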